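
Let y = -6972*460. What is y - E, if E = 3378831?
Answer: -6585951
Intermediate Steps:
y = -3207120
y - E = -3207120 - 1*3378831 = -3207120 - 3378831 = -6585951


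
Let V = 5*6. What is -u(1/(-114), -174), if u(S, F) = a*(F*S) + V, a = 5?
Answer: -715/19 ≈ -37.632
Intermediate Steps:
V = 30
u(S, F) = 30 + 5*F*S (u(S, F) = 5*(F*S) + 30 = 5*F*S + 30 = 30 + 5*F*S)
-u(1/(-114), -174) = -(30 + 5*(-174)/(-114)) = -(30 + 5*(-174)*(-1/114)) = -(30 + 145/19) = -1*715/19 = -715/19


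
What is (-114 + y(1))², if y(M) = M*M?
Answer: 12769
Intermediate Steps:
y(M) = M²
(-114 + y(1))² = (-114 + 1²)² = (-114 + 1)² = (-113)² = 12769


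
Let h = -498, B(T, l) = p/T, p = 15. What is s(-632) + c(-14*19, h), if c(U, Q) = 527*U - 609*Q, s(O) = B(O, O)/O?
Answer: 65146054415/399424 ≈ 1.6310e+5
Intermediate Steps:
B(T, l) = 15/T
s(O) = 15/O² (s(O) = (15/O)/O = 15/O²)
c(U, Q) = -609*Q + 527*U
s(-632) + c(-14*19, h) = 15/(-632)² + (-609*(-498) + 527*(-14*19)) = 15*(1/399424) + (303282 + 527*(-266)) = 15/399424 + (303282 - 140182) = 15/399424 + 163100 = 65146054415/399424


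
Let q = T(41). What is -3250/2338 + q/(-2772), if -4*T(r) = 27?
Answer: -285499/205744 ≈ -1.3876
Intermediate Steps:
T(r) = -27/4 (T(r) = -¼*27 = -27/4)
q = -27/4 ≈ -6.7500
-3250/2338 + q/(-2772) = -3250/2338 - 27/4/(-2772) = -3250*1/2338 - 27/4*(-1/2772) = -1625/1169 + 3/1232 = -285499/205744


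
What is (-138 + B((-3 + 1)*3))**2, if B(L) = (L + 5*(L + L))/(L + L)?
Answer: 70225/4 ≈ 17556.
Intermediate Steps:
B(L) = 11/2 (B(L) = (L + 5*(2*L))/((2*L)) = (L + 10*L)*(1/(2*L)) = (11*L)*(1/(2*L)) = 11/2)
(-138 + B((-3 + 1)*3))**2 = (-138 + 11/2)**2 = (-265/2)**2 = 70225/4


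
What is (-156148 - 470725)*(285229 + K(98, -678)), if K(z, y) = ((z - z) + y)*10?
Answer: -174552159977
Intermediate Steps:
K(z, y) = 10*y (K(z, y) = (0 + y)*10 = y*10 = 10*y)
(-156148 - 470725)*(285229 + K(98, -678)) = (-156148 - 470725)*(285229 + 10*(-678)) = -626873*(285229 - 6780) = -626873*278449 = -174552159977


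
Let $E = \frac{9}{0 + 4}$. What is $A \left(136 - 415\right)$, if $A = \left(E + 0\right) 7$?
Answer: $- \frac{17577}{4} \approx -4394.3$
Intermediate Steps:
$E = \frac{9}{4} \approx 2.25$
$A = \frac{63}{4}$ ($A = \left(\frac{9}{4} + 0\right) 7 = \frac{9}{4} \cdot 7 = \frac{63}{4} \approx 15.75$)
$A \left(136 - 415\right) = \frac{63 \left(136 - 415\right)}{4} = \frac{63}{4} \left(-279\right) = - \frac{17577}{4}$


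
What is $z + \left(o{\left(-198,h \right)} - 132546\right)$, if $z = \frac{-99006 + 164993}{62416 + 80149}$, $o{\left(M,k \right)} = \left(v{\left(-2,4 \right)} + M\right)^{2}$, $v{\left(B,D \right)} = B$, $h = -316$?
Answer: $- \frac{13193754503}{142565} \approx -92546.0$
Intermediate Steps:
$o{\left(M,k \right)} = \left(-2 + M\right)^{2}$
$z = \frac{65987}{142565} \approx 0.46286$
$z + \left(o{\left(-198,h \right)} - 132546\right) = \frac{65987}{142565} - \left(132546 - \left(-2 - 198\right)^{2}\right) = \frac{65987}{142565} - \left(132546 - \left(-200\right)^{2}\right) = \frac{65987}{142565} + \left(40000 - 132546\right) = \frac{65987}{142565} - 92546 = - \frac{13193754503}{142565}$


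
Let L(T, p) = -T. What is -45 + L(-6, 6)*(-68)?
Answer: -453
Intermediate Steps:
-45 + L(-6, 6)*(-68) = -45 - 1*(-6)*(-68) = -45 + 6*(-68) = -45 - 408 = -453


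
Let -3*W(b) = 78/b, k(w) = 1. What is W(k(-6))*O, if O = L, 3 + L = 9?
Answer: -156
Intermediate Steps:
L = 6 (L = -3 + 9 = 6)
W(b) = -26/b
O = 6
W(k(-6))*O = -26/1*6 = -26*1*6 = -26*6 = -156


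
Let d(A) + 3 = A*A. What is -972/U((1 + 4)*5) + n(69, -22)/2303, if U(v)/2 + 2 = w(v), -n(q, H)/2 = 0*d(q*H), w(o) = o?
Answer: -486/23 ≈ -21.130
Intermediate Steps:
d(A) = -3 + A**2 (d(A) = -3 + A*A = -3 + A**2)
n(q, H) = 0 (n(q, H) = -0*(-3 + (q*H)**2) = -0*(-3 + (H*q)**2) = -0*(-3 + H**2*q**2) = -2*0 = 0)
U(v) = -4 + 2*v
-972/U((1 + 4)*5) + n(69, -22)/2303 = -972/(-4 + 2*((1 + 4)*5)) + 0/2303 = -972/(-4 + 2*(5*5)) + 0*(1/2303) = -972/(-4 + 2*25) + 0 = -972/(-4 + 50) + 0 = -972/46 + 0 = -972*1/46 + 0 = -486/23 + 0 = -486/23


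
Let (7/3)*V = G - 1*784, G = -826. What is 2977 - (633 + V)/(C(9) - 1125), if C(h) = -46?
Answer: 3486010/1171 ≈ 2977.0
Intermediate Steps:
V = -690 (V = 3*(-826 - 1*784)/7 = 3*(-826 - 784)/7 = (3/7)*(-1610) = -690)
2977 - (633 + V)/(C(9) - 1125) = 2977 - (633 - 690)/(-46 - 1125) = 2977 - (-57)/(-1171) = 2977 - (-57)*(-1)/1171 = 2977 - 1*57/1171 = 2977 - 57/1171 = 3486010/1171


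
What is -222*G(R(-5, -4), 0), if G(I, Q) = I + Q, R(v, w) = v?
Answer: 1110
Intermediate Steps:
-222*G(R(-5, -4), 0) = -222*(-5 + 0) = -222*(-5) = 1110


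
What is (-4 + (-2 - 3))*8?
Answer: -72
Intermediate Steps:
(-4 + (-2 - 3))*8 = (-4 - 5)*8 = -9*8 = -72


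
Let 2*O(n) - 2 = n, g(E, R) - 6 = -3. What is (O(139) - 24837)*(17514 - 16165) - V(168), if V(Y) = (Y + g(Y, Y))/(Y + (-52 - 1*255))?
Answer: -9287982021/278 ≈ -3.3410e+7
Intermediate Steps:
g(E, R) = 3 (g(E, R) = 6 - 3 = 3)
O(n) = 1 + n/2
V(Y) = (3 + Y)/(-307 + Y) (V(Y) = (Y + 3)/(Y + (-52 - 1*255)) = (3 + Y)/(Y + (-52 - 255)) = (3 + Y)/(Y - 307) = (3 + Y)/(-307 + Y))
(O(139) - 24837)*(17514 - 16165) - V(168) = ((1 + (1/2)*139) - 24837)*(17514 - 16165) - (3 + 168)/(-307 + 168) = ((1 + 139/2) - 24837)*1349 - 171/(-139) = (141/2 - 24837)*1349 - (-1)*171/139 = -49533/2*1349 - 1*(-171/139) = -66820017/2 + 171/139 = -9287982021/278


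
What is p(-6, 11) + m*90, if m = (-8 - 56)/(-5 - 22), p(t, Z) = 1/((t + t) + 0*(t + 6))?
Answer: 853/4 ≈ 213.25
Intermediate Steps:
p(t, Z) = 1/(2*t) (p(t, Z) = 1/(2*t + 0*(6 + t)) = 1/(2*t + 0) = 1/(2*t))
m = 64/27 (m = -64/(-27) = -64*(-1/27) = 64/27 ≈ 2.3704)
p(-6, 11) + m*90 = (½)/(-6) + (64/27)*90 = (½)*(-⅙) + 640/3 = -1/12 + 640/3 = 853/4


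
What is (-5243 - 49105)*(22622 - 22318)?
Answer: -16521792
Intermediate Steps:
(-5243 - 49105)*(22622 - 22318) = -54348*304 = -16521792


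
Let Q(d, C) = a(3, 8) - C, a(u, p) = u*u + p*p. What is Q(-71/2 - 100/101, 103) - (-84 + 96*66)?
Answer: -6282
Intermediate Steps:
a(u, p) = p**2 + u**2 (a(u, p) = u**2 + p**2 = p**2 + u**2)
Q(d, C) = 73 - C (Q(d, C) = (8**2 + 3**2) - C = (64 + 9) - C = 73 - C)
Q(-71/2 - 100/101, 103) - (-84 + 96*66) = (73 - 1*103) - (-84 + 96*66) = (73 - 103) - (-84 + 6336) = -30 - 1*6252 = -30 - 6252 = -6282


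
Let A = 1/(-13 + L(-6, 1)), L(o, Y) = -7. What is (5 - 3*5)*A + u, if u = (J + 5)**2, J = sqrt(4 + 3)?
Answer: 65/2 + 10*sqrt(7) ≈ 58.958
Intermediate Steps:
A = -1/20 (A = 1/(-13 - 7) = 1/(-20) = -1/20 ≈ -0.050000)
J = sqrt(7) ≈ 2.6458
u = (5 + sqrt(7))**2 (u = (sqrt(7) + 5)**2 = (5 + sqrt(7))**2 ≈ 58.458)
(5 - 3*5)*A + u = (5 - 3*5)*(-1/20) + (5 + sqrt(7))**2 = (5 - 15)*(-1/20) + (5 + sqrt(7))**2 = -10*(-1/20) + (5 + sqrt(7))**2 = 1/2 + (5 + sqrt(7))**2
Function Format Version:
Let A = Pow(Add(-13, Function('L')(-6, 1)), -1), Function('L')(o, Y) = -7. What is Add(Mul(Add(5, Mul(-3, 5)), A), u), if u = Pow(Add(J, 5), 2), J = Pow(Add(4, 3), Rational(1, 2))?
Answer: Add(Rational(65, 2), Mul(10, Pow(7, Rational(1, 2)))) ≈ 58.958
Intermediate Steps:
A = Rational(-1, 20) (A = Pow(Add(-13, -7), -1) = Pow(-20, -1) = Rational(-1, 20) ≈ -0.050000)
J = Pow(7, Rational(1, 2)) ≈ 2.6458
u = Pow(Add(5, Pow(7, Rational(1, 2))), 2) (u = Pow(Add(Pow(7, Rational(1, 2)), 5), 2) = Pow(Add(5, Pow(7, Rational(1, 2))), 2) ≈ 58.458)
Add(Mul(Add(5, Mul(-3, 5)), A), u) = Add(Mul(Add(5, Mul(-3, 5)), Rational(-1, 20)), Pow(Add(5, Pow(7, Rational(1, 2))), 2)) = Add(Mul(Add(5, -15), Rational(-1, 20)), Pow(Add(5, Pow(7, Rational(1, 2))), 2)) = Add(Mul(-10, Rational(-1, 20)), Pow(Add(5, Pow(7, Rational(1, 2))), 2)) = Add(Rational(1, 2), Pow(Add(5, Pow(7, Rational(1, 2))), 2))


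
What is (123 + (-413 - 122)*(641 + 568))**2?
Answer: 418210542864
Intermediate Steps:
(123 + (-413 - 122)*(641 + 568))**2 = (123 - 535*1209)**2 = (123 - 646815)**2 = (-646692)**2 = 418210542864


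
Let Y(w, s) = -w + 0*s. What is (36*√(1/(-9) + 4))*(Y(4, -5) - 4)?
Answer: -96*√35 ≈ -567.94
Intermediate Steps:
Y(w, s) = -w (Y(w, s) = -w + 0 = -w)
(36*√(1/(-9) + 4))*(Y(4, -5) - 4) = (36*√(1/(-9) + 4))*(-1*4 - 4) = (36*√(-⅑ + 4))*(-4 - 4) = (36*√(35/9))*(-8) = (36*(√35/3))*(-8) = (12*√35)*(-8) = -96*√35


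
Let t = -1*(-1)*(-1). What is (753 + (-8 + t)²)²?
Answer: 695556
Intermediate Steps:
t = -1 (t = 1*(-1) = -1)
(753 + (-8 + t)²)² = (753 + (-8 - 1)²)² = (753 + (-9)²)² = (753 + 81)² = 834² = 695556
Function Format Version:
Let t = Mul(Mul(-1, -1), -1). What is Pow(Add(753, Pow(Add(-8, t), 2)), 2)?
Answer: 695556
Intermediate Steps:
t = -1 (t = Mul(1, -1) = -1)
Pow(Add(753, Pow(Add(-8, t), 2)), 2) = Pow(Add(753, Pow(Add(-8, -1), 2)), 2) = Pow(Add(753, Pow(-9, 2)), 2) = Pow(Add(753, 81), 2) = Pow(834, 2) = 695556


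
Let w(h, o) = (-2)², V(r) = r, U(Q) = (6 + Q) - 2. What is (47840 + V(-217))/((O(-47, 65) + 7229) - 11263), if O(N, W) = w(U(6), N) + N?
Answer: -47623/4077 ≈ -11.681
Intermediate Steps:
U(Q) = 4 + Q
w(h, o) = 4
O(N, W) = 4 + N
(47840 + V(-217))/((O(-47, 65) + 7229) - 11263) = (47840 - 217)/(((4 - 47) + 7229) - 11263) = 47623/((-43 + 7229) - 11263) = 47623/(7186 - 11263) = 47623/(-4077) = 47623*(-1/4077) = -47623/4077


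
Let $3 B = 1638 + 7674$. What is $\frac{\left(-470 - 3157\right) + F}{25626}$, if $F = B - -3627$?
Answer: $\frac{1552}{12813} \approx 0.12113$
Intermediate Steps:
$B = 3104$ ($B = \frac{1638 + 7674}{3} = \frac{1}{3} \cdot 9312 = 3104$)
$F = 6731$ ($F = 3104 - -3627 = 3104 + 3627 = 6731$)
$\frac{\left(-470 - 3157\right) + F}{25626} = \frac{\left(-470 - 3157\right) + 6731}{25626} = \left(-3627 + 6731\right) \frac{1}{25626} = 3104 \cdot \frac{1}{25626} = \frac{1552}{12813}$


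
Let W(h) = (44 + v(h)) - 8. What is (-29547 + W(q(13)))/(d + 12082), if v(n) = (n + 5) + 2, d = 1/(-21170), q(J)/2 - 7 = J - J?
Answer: -624303300/255775939 ≈ -2.4408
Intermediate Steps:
q(J) = 14 (q(J) = 14 + 2*(J - J) = 14 + 2*0 = 14 + 0 = 14)
d = -1/21170 ≈ -4.7237e-5
v(n) = 7 + n (v(n) = (5 + n) + 2 = 7 + n)
W(h) = 43 + h (W(h) = (44 + (7 + h)) - 8 = (51 + h) - 8 = 43 + h)
(-29547 + W(q(13)))/(d + 12082) = (-29547 + (43 + 14))/(-1/21170 + 12082) = (-29547 + 57)/(255775939/21170) = -29490*21170/255775939 = -624303300/255775939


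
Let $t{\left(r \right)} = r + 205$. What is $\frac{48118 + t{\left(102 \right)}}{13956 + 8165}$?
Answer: $\frac{48425}{22121} \approx 2.1891$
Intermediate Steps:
$t{\left(r \right)} = 205 + r$
$\frac{48118 + t{\left(102 \right)}}{13956 + 8165} = \frac{48118 + \left(205 + 102\right)}{13956 + 8165} = \frac{48118 + 307}{22121} = 48425 \cdot \frac{1}{22121} = \frac{48425}{22121}$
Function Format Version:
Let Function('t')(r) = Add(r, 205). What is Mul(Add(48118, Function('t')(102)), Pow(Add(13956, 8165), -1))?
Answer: Rational(48425, 22121) ≈ 2.1891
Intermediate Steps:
Function('t')(r) = Add(205, r)
Mul(Add(48118, Function('t')(102)), Pow(Add(13956, 8165), -1)) = Mul(Add(48118, Add(205, 102)), Pow(Add(13956, 8165), -1)) = Mul(Add(48118, 307), Pow(22121, -1)) = Mul(48425, Rational(1, 22121)) = Rational(48425, 22121)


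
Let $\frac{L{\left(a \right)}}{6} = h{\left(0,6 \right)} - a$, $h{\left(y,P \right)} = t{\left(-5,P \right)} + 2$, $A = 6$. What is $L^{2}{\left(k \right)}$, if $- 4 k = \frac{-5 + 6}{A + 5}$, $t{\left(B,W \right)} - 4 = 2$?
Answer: $\frac{1121481}{484} \approx 2317.1$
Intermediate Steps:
$t{\left(B,W \right)} = 6$ ($t{\left(B,W \right)} = 4 + 2 = 6$)
$k = - \frac{1}{44}$ ($k = - \frac{\left(-5 + 6\right) \frac{1}{6 + 5}}{4} = - \frac{1 \cdot \frac{1}{11}}{4} = \left(- \frac{1}{4}\right) \frac{1}{11} = - \frac{1}{44} \approx -0.022727$)
$h{\left(y,P \right)} = 8$ ($h{\left(y,P \right)} = 6 + 2 = 8$)
$L{\left(a \right)} = 48 - 6 a$ ($L{\left(a \right)} = 6 \left(8 - a\right) = 48 - 6 a$)
$L^{2}{\left(k \right)} = \left(48 - - \frac{3}{22}\right)^{2} = \left(48 + \frac{3}{22}\right)^{2} = \left(\frac{1059}{22}\right)^{2} = \frac{1121481}{484}$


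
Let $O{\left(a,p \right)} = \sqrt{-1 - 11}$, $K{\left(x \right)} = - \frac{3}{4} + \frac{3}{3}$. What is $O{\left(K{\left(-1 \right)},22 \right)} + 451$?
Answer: $451 + 2 i \sqrt{3} \approx 451.0 + 3.4641 i$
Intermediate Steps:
$K{\left(x \right)} = \frac{1}{4}$ ($K{\left(x \right)} = \left(-3\right) \frac{1}{4} + 3 \cdot \frac{1}{3} = - \frac{3}{4} + 1 = \frac{1}{4}$)
$O{\left(a,p \right)} = 2 i \sqrt{3}$ ($O{\left(a,p \right)} = \sqrt{-12} = 2 i \sqrt{3}$)
$O{\left(K{\left(-1 \right)},22 \right)} + 451 = 2 i \sqrt{3} + 451 = 451 + 2 i \sqrt{3}$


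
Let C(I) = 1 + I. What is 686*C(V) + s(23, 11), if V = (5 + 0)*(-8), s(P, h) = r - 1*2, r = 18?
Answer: -26738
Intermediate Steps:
s(P, h) = 16 (s(P, h) = 18 - 1*2 = 18 - 2 = 16)
V = -40 (V = 5*(-8) = -40)
686*C(V) + s(23, 11) = 686*(1 - 40) + 16 = 686*(-39) + 16 = -26754 + 16 = -26738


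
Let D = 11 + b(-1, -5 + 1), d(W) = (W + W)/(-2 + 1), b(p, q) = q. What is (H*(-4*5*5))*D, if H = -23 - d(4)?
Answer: 10500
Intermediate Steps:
d(W) = -2*W (d(W) = (2*W)/(-1) = (2*W)*(-1) = -2*W)
D = 7 (D = 11 + (-5 + 1) = 11 - 4 = 7)
H = -15 (H = -23 - (-2)*4 = -23 - 1*(-8) = -23 + 8 = -15)
(H*(-4*5*5))*D = -15*(-4*5)*5*7 = -(-300)*5*7 = -15*(-100)*7 = 1500*7 = 10500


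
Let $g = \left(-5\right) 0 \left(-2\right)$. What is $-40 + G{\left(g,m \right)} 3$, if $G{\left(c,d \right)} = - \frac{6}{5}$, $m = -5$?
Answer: $- \frac{218}{5} \approx -43.6$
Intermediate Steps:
$g = 0$ ($g = 0 \left(-2\right) = 0$)
$G{\left(c,d \right)} = - \frac{6}{5}$ ($G{\left(c,d \right)} = \left(-6\right) \frac{1}{5} = - \frac{6}{5}$)
$-40 + G{\left(g,m \right)} 3 = -40 - \frac{18}{5} = - \frac{218}{5}$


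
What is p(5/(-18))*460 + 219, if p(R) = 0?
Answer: 219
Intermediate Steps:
p(5/(-18))*460 + 219 = 0*460 + 219 = 0 + 219 = 219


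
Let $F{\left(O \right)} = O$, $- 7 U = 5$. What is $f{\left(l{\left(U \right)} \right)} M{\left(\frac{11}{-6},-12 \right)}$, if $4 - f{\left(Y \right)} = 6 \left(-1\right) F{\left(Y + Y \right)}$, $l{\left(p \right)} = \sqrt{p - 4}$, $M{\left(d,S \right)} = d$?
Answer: $- \frac{22}{3} - \frac{22 i \sqrt{231}}{7} \approx -7.3333 - 47.767 i$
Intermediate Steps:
$U = - \frac{5}{7}$ ($U = \left(- \frac{1}{7}\right) 5 = - \frac{5}{7} \approx -0.71429$)
$l{\left(p \right)} = \sqrt{-4 + p}$
$f{\left(Y \right)} = 4 + 12 Y$ ($f{\left(Y \right)} = 4 - 6 \left(-1\right) \left(Y + Y\right) = 4 - - 6 \cdot 2 Y = 4 - - 12 Y = 4 + 12 Y$)
$f{\left(l{\left(U \right)} \right)} M{\left(\frac{11}{-6},-12 \right)} = \left(4 + 12 \sqrt{-4 - \frac{5}{7}}\right) \frac{11}{-6} = \left(4 + 12 \sqrt{- \frac{33}{7}}\right) 11 \left(- \frac{1}{6}\right) = \left(4 + 12 \frac{i \sqrt{231}}{7}\right) \left(- \frac{11}{6}\right) = \left(4 + \frac{12 i \sqrt{231}}{7}\right) \left(- \frac{11}{6}\right) = - \frac{22}{3} - \frac{22 i \sqrt{231}}{7}$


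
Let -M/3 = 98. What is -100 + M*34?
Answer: -10096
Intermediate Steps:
M = -294 (M = -3*98 = -294)
-100 + M*34 = -100 - 294*34 = -100 - 9996 = -10096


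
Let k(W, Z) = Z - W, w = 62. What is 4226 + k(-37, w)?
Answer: 4325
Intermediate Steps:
4226 + k(-37, w) = 4226 + (62 - 1*(-37)) = 4226 + (62 + 37) = 4226 + 99 = 4325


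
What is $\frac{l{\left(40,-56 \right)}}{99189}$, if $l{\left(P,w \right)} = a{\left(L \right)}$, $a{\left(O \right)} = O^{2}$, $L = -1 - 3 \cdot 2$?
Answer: $\frac{49}{99189} \approx 0.00049401$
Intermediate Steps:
$L = -7$ ($L = -1 - 6 = -7$)
$l{\left(P,w \right)} = 49$ ($l{\left(P,w \right)} = \left(-7\right)^{2} = 49$)
$\frac{l{\left(40,-56 \right)}}{99189} = \frac{49}{99189}$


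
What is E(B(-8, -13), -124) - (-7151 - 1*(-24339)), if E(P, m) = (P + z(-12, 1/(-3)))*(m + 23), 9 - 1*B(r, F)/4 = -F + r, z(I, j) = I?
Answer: -17592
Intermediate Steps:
B(r, F) = 36 - 4*r + 4*F (B(r, F) = 36 - 4*(-F + r) = 36 - 4*(r - F) = 36 + (-4*r + 4*F) = 36 - 4*r + 4*F)
E(P, m) = (-12 + P)*(23 + m) (E(P, m) = (P - 12)*(m + 23) = (-12 + P)*(23 + m))
E(B(-8, -13), -124) - (-7151 - 1*(-24339)) = (-276 - 12*(-124) + 23*(36 - 4*(-8) + 4*(-13)) + (36 - 4*(-8) + 4*(-13))*(-124)) - (-7151 - 1*(-24339)) = (-276 + 1488 + 23*(36 + 32 - 52) + (36 + 32 - 52)*(-124)) - (-7151 + 24339) = (-276 + 1488 + 23*16 + 16*(-124)) - 1*17188 = (-276 + 1488 + 368 - 1984) - 17188 = -404 - 17188 = -17592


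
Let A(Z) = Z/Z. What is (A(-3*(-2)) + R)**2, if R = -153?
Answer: 23104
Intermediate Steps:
A(Z) = 1
(A(-3*(-2)) + R)**2 = (1 - 153)**2 = (-152)**2 = 23104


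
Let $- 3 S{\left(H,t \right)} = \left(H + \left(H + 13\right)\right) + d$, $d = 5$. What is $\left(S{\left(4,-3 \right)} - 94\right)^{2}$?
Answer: $\frac{94864}{9} \approx 10540.0$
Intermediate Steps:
$S{\left(H,t \right)} = -6 - \frac{2 H}{3}$ ($S{\left(H,t \right)} = - \frac{\left(H + \left(H + 13\right)\right) + 5}{3} = - \frac{\left(H + \left(13 + H\right)\right) + 5}{3} = - \frac{\left(13 + 2 H\right) + 5}{3} = - \frac{18 + 2 H}{3} = -6 - \frac{2 H}{3}$)
$\left(S{\left(4,-3 \right)} - 94\right)^{2} = \left(\left(-6 - \frac{8}{3}\right) - 94\right)^{2} = \left(- \frac{26}{3} - 94\right)^{2} = \left(- \frac{308}{3}\right)^{2} = \frac{94864}{9}$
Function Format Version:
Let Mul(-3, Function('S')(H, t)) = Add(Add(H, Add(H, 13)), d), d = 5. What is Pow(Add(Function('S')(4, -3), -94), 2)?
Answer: Rational(94864, 9) ≈ 10540.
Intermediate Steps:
Function('S')(H, t) = Add(-6, Mul(Rational(-2, 3), H)) (Function('S')(H, t) = Mul(Rational(-1, 3), Add(Add(H, Add(H, 13)), 5)) = Mul(Rational(-1, 3), Add(Add(H, Add(13, H)), 5)) = Mul(Rational(-1, 3), Add(Add(13, Mul(2, H)), 5)) = Mul(Rational(-1, 3), Add(18, Mul(2, H))) = Add(-6, Mul(Rational(-2, 3), H)))
Pow(Add(Function('S')(4, -3), -94), 2) = Pow(Add(Add(-6, Mul(Rational(-2, 3), 4)), -94), 2) = Pow(Add(Add(-6, Rational(-8, 3)), -94), 2) = Pow(Add(Rational(-26, 3), -94), 2) = Pow(Rational(-308, 3), 2) = Rational(94864, 9)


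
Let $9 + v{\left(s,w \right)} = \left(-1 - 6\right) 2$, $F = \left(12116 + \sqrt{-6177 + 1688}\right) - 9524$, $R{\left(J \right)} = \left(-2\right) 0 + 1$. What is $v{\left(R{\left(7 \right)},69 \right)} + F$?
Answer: $2569 + 67 i \approx 2569.0 + 67.0 i$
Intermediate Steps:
$R{\left(J \right)} = 1$ ($R{\left(J \right)} = 0 + 1 = 1$)
$F = 2592 + 67 i$ ($F = \left(12116 + \sqrt{-4489}\right) - 9524 = \left(12116 + 67 i\right) - 9524 = 2592 + 67 i \approx 2592.0 + 67.0 i$)
$v{\left(s,w \right)} = -23$ ($v{\left(s,w \right)} = -9 + \left(-1 - 6\right) 2 = -9 - 14 = -23$)
$v{\left(R{\left(7 \right)},69 \right)} + F = -23 + \left(2592 + 67 i\right) = 2569 + 67 i$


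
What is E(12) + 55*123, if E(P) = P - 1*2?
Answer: 6775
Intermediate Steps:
E(P) = -2 + P (E(P) = P - 2 = -2 + P)
E(12) + 55*123 = (-2 + 12) + 55*123 = 10 + 6765 = 6775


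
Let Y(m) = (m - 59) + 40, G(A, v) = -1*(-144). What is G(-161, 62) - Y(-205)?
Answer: 368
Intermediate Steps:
G(A, v) = 144
Y(m) = -19 + m (Y(m) = (-59 + m) + 40 = -19 + m)
G(-161, 62) - Y(-205) = 144 - (-19 - 205) = 144 - 1*(-224) = 144 + 224 = 368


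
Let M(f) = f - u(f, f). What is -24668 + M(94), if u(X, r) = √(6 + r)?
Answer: -24584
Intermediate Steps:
M(f) = f - √(6 + f)
-24668 + M(94) = -24668 + (94 - √(6 + 94)) = -24668 + (94 - √100) = -24668 + (94 - 1*10) = -24668 + (94 - 10) = -24668 + 84 = -24584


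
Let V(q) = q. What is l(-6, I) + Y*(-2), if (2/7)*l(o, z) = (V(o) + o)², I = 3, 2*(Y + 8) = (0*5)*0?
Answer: 520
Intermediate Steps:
Y = -8 (Y = -8 + ((0*5)*0)/2 = -8 + (0*0)/2 = -8 + (½)*0 = -8 + 0 = -8)
l(o, z) = 14*o² (l(o, z) = 7*(o + o)²/2 = 7*(2*o)²/2 = 7*(4*o²)/2 = 14*o²)
l(-6, I) + Y*(-2) = 14*(-6)² - 8*(-2) = 14*36 + 16 = 504 + 16 = 520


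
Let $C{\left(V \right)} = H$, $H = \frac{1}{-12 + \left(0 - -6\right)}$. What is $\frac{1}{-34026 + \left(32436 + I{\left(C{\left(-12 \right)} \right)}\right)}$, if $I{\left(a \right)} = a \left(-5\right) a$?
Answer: $- \frac{36}{57245} \approx -0.00062888$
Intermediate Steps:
$H = - \frac{1}{6}$ ($H = \frac{1}{-12 + \left(0 + 6\right)} = \frac{1}{-12 + 6} = \frac{1}{-6} = - \frac{1}{6} \approx -0.16667$)
$C{\left(V \right)} = - \frac{1}{6}$
$I{\left(a \right)} = - 5 a^{2}$ ($I{\left(a \right)} = - 5 a a = - 5 a^{2}$)
$\frac{1}{-34026 + \left(32436 + I{\left(C{\left(-12 \right)} \right)}\right)} = \frac{1}{-34026 + \left(32436 - 5 \left(- \frac{1}{6}\right)^{2}\right)} = \frac{1}{-34026 + \left(32436 - \frac{5}{36}\right)} = \frac{1}{-34026 + \frac{1167691}{36}} = \frac{1}{- \frac{57245}{36}} = - \frac{36}{57245}$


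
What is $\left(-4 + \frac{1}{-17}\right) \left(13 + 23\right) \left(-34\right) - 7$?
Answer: $4961$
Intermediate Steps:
$\left(-4 + \frac{1}{-17}\right) \left(13 + 23\right) \left(-34\right) - 7 = \left(-4 - \frac{1}{17}\right) 36 \left(-34\right) - 7 = \left(- \frac{69}{17}\right) 36 \left(-34\right) - 7 = \left(- \frac{2484}{17}\right) \left(-34\right) - 7 = 4968 - 7 = 4961$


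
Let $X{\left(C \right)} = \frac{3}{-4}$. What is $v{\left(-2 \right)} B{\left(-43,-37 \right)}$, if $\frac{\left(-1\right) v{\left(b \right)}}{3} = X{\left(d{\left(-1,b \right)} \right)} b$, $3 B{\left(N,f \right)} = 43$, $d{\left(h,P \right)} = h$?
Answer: $- \frac{129}{2} \approx -64.5$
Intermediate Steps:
$B{\left(N,f \right)} = \frac{43}{3}$ ($B{\left(N,f \right)} = \frac{1}{3} \cdot 43 = \frac{43}{3}$)
$X{\left(C \right)} = - \frac{3}{4}$ ($X{\left(C \right)} = 3 \left(- \frac{1}{4}\right) = - \frac{3}{4}$)
$v{\left(b \right)} = \frac{9 b}{4}$ ($v{\left(b \right)} = - 3 \left(- \frac{3 b}{4}\right) = \frac{9 b}{4}$)
$v{\left(-2 \right)} B{\left(-43,-37 \right)} = \frac{9}{4} \left(-2\right) \frac{43}{3} = \left(- \frac{9}{2}\right) \frac{43}{3} = - \frac{129}{2}$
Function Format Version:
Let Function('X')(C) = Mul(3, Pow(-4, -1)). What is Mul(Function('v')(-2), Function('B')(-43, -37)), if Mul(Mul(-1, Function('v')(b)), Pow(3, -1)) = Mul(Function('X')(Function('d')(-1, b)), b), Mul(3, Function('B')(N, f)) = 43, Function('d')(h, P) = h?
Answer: Rational(-129, 2) ≈ -64.500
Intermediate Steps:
Function('B')(N, f) = Rational(43, 3) (Function('B')(N, f) = Mul(Rational(1, 3), 43) = Rational(43, 3))
Function('X')(C) = Rational(-3, 4) (Function('X')(C) = Mul(3, Rational(-1, 4)) = Rational(-3, 4))
Function('v')(b) = Mul(Rational(9, 4), b) (Function('v')(b) = Mul(-3, Mul(Rational(-3, 4), b)) = Mul(Rational(9, 4), b))
Mul(Function('v')(-2), Function('B')(-43, -37)) = Mul(Mul(Rational(9, 4), -2), Rational(43, 3)) = Mul(Rational(-9, 2), Rational(43, 3)) = Rational(-129, 2)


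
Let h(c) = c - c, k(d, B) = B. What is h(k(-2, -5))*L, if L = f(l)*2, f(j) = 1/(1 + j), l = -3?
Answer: 0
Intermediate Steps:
h(c) = 0
L = -1 (L = 2/(1 - 3) = 2/(-2) = -½*2 = -1)
h(k(-2, -5))*L = 0*(-1) = 0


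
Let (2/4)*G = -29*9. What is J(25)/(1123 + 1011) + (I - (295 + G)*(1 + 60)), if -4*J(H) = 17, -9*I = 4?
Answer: 1063747631/76824 ≈ 13847.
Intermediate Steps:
G = -522 (G = 2*(-29*9) = 2*(-261) = -522)
I = -4/9 (I = -⅑*4 = -4/9 ≈ -0.44444)
J(H) = -17/4 (J(H) = -¼*17 = -17/4)
J(25)/(1123 + 1011) + (I - (295 + G)*(1 + 60)) = -17/4/(1123 + 1011) + (-4/9 - (295 - 522)*(1 + 60)) = -17/4/2134 + (-4/9 - (-227)*61) = (1/2134)*(-17/4) + (-4/9 - 1*(-13847)) = -17/8536 + (-4/9 + 13847) = -17/8536 + 124619/9 = 1063747631/76824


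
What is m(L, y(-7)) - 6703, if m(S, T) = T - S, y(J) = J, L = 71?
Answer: -6781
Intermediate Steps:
m(L, y(-7)) - 6703 = (-7 - 1*71) - 6703 = (-7 - 71) - 6703 = -78 - 6703 = -6781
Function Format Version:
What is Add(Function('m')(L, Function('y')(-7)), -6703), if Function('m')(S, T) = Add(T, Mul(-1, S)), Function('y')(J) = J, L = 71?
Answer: -6781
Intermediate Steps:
Add(Function('m')(L, Function('y')(-7)), -6703) = Add(Add(-7, Mul(-1, 71)), -6703) = Add(Add(-7, -71), -6703) = Add(-78, -6703) = -6781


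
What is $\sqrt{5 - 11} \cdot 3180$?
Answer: $3180 i \sqrt{6} \approx 7789.4 i$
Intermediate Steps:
$\sqrt{5 - 11} \cdot 3180 = \sqrt{-6} \cdot 3180 = i \sqrt{6} \cdot 3180 = 3180 i \sqrt{6}$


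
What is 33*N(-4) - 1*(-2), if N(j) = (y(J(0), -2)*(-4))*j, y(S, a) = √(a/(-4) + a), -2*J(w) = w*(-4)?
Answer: 2 + 264*I*√6 ≈ 2.0 + 646.67*I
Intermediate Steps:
J(w) = 2*w (J(w) = -w*(-4)/2 = -(-2)*w = 2*w)
y(S, a) = √3*√a/2 (y(S, a) = √(a*(-¼) + a) = √(-a/4 + a) = √(3*a/4) = √3*√a/2)
N(j) = -2*I*j*√6 (N(j) = ((√3*√(-2)/2)*(-4))*j = ((√3*(I*√2)/2)*(-4))*j = ((I*√6/2)*(-4))*j = (-2*I*√6)*j = -2*I*j*√6)
33*N(-4) - 1*(-2) = 33*(-2*I*(-4)*√6) - 1*(-2) = 33*(8*I*√6) + 2 = 264*I*√6 + 2 = 2 + 264*I*√6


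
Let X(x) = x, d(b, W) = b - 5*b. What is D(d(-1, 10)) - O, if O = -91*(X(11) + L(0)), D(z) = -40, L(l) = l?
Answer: 961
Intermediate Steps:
d(b, W) = -4*b
O = -1001 (O = -91*(11 + 0) = -91*11 = -1001)
D(d(-1, 10)) - O = -40 - 1*(-1001) = -40 + 1001 = 961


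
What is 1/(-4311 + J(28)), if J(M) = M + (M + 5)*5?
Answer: -1/4118 ≈ -0.00024284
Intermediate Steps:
J(M) = 25 + 6*M (J(M) = M + (5 + M)*5 = M + (25 + 5*M) = 25 + 6*M)
1/(-4311 + J(28)) = 1/(-4311 + (25 + 6*28)) = 1/(-4311 + (25 + 168)) = 1/(-4311 + 193) = 1/(-4118) = -1/4118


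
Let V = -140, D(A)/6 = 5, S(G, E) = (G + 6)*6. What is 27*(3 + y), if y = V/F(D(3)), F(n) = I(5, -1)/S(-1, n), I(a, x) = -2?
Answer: 56781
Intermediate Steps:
S(G, E) = 36 + 6*G (S(G, E) = (6 + G)*6 = 36 + 6*G)
D(A) = 30 (D(A) = 6*5 = 30)
F(n) = -1/15 (F(n) = -2/(36 + 6*(-1)) = -2/(36 - 6) = -2/30 = -2*1/30 = -1/15)
y = 2100 (y = -140/(-1/15) = -140*(-15) = 2100)
27*(3 + y) = 27*(3 + 2100) = 27*2103 = 56781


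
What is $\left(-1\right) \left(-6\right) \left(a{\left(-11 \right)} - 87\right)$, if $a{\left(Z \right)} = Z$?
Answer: $-588$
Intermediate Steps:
$\left(-1\right) \left(-6\right) \left(a{\left(-11 \right)} - 87\right) = \left(-1\right) \left(-6\right) \left(-11 - 87\right) = 6 \left(-98\right) = -588$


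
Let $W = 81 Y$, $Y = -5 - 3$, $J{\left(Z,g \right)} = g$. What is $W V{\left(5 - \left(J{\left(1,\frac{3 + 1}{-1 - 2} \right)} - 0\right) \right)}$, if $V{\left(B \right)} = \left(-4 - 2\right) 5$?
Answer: $19440$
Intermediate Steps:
$Y = -8$
$V{\left(B \right)} = -30$ ($V{\left(B \right)} = \left(-6\right) 5 = -30$)
$W = -648$ ($W = 81 \left(-8\right) = -648$)
$W V{\left(5 - \left(J{\left(1,\frac{3 + 1}{-1 - 2} \right)} - 0\right) \right)} = \left(-648\right) \left(-30\right) = 19440$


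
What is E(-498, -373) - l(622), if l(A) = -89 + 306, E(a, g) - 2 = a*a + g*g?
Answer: 386918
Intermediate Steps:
E(a, g) = 2 + a**2 + g**2 (E(a, g) = 2 + (a*a + g*g) = 2 + (a**2 + g**2) = 2 + a**2 + g**2)
l(A) = 217
E(-498, -373) - l(622) = (2 + (-498)**2 + (-373)**2) - 1*217 = (2 + 248004 + 139129) - 217 = 387135 - 217 = 386918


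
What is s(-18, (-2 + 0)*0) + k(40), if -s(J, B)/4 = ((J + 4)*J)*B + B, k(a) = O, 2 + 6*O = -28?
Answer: -5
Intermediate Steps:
O = -5 (O = -⅓ + (⅙)*(-28) = -⅓ - 14/3 = -5)
k(a) = -5
s(J, B) = -4*B - 4*B*J*(4 + J) (s(J, B) = -4*(((J + 4)*J)*B + B) = -4*(((4 + J)*J)*B + B) = -4*((J*(4 + J))*B + B) = -4*(B*J*(4 + J) + B) = -4*(B + B*J*(4 + J)) = -4*B - 4*B*J*(4 + J))
s(-18, (-2 + 0)*0) + k(40) = -4*(-2 + 0)*0*(1 + (-18)² + 4*(-18)) - 5 = -4*(-2*0)*(1 + 324 - 72) - 5 = -4*0*253 - 5 = 0 - 5 = -5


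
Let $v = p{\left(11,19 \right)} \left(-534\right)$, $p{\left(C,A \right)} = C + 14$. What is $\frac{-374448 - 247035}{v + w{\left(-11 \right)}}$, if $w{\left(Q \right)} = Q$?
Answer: $\frac{621483}{13361} \approx 46.515$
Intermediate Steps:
$p{\left(C,A \right)} = 14 + C$
$v = -13350$ ($v = \left(14 + 11\right) \left(-534\right) = 25 \left(-534\right) = -13350$)
$\frac{-374448 - 247035}{v + w{\left(-11 \right)}} = \frac{-374448 - 247035}{-13350 - 11} = \frac{-374448 - 247035}{-13361} = \left(-621483\right) \left(- \frac{1}{13361}\right) = \frac{621483}{13361}$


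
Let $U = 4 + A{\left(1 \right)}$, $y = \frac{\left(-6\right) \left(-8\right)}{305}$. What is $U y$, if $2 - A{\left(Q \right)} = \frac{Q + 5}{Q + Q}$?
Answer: $\frac{144}{305} \approx 0.47213$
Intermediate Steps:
$A{\left(Q \right)} = 2 - \frac{5 + Q}{2 Q}$ ($A{\left(Q \right)} = 2 - \frac{Q + 5}{Q + Q} = 2 - \frac{5 + Q}{2 Q}$)
$y = \frac{48}{305}$ ($y = 48 \cdot \frac{1}{305} = \frac{48}{305} \approx 0.15738$)
$U = 3$ ($U = 4 + \frac{-5 + 3 \cdot 1}{2 \cdot 1} = 4 + \frac{1}{2} \cdot 1 \left(-5 + 3\right) = 4 + \frac{1}{2} \cdot 1 \left(-2\right) = 4 - 1 = 3$)
$U y = 3 \cdot \frac{48}{305} = \frac{144}{305}$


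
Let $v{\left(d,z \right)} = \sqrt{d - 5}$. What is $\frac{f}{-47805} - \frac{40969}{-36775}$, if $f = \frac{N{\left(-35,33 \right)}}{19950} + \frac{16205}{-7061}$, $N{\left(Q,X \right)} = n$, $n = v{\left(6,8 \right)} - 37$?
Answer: $\frac{1839353774549846}{1650987770887875} \approx 1.1141$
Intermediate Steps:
$v{\left(d,z \right)} = \sqrt{-5 + d}$
$n = -36$ ($n = \sqrt{-5 + 6} - 37 = \sqrt{1} - 37 = 1 - 37 = -36$)
$N{\left(Q,X \right)} = -36$
$f = - \frac{53923991}{23477825}$ ($f = - \frac{36}{19950} + \frac{16205}{-7061} = \left(-36\right) \frac{1}{19950} + 16205 \left(- \frac{1}{7061}\right) = - \frac{6}{3325} - \frac{16205}{7061} = - \frac{53923991}{23477825} \approx -2.2968$)
$\frac{f}{-47805} - \frac{40969}{-36775} = - \frac{53923991}{23477825 \left(-47805\right)} - \frac{40969}{-36775} = \left(- \frac{53923991}{23477825}\right) \left(- \frac{1}{47805}\right) - - \frac{40969}{36775} = \frac{53923991}{1122357424125} + \frac{40969}{36775} = \frac{1839353774549846}{1650987770887875}$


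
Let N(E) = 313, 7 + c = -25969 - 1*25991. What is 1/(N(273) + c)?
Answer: -1/51654 ≈ -1.9360e-5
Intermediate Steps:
c = -51967 (c = -7 + (-25969 - 1*25991) = -7 + (-25969 - 25991) = -7 - 51960 = -51967)
1/(N(273) + c) = 1/(313 - 51967) = 1/(-51654) = -1/51654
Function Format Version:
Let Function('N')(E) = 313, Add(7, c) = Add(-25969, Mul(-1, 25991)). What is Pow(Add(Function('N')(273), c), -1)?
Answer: Rational(-1, 51654) ≈ -1.9360e-5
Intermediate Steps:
c = -51967 (c = Add(-7, Add(-25969, Mul(-1, 25991))) = Add(-7, Add(-25969, -25991)) = Add(-7, -51960) = -51967)
Pow(Add(Function('N')(273), c), -1) = Pow(Add(313, -51967), -1) = Pow(-51654, -1) = Rational(-1, 51654)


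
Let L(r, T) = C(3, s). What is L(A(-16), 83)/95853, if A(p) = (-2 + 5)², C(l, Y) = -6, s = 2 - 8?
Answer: -2/31951 ≈ -6.2596e-5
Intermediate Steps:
s = -6
A(p) = 9 (A(p) = 3² = 9)
L(r, T) = -6
L(A(-16), 83)/95853 = -6/95853 = -6*1/95853 = -2/31951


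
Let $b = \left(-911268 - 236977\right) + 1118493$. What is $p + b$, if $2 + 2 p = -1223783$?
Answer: $- \frac{1283289}{2} \approx -6.4164 \cdot 10^{5}$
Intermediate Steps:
$p = - \frac{1223785}{2}$ ($p = -1 + \frac{1}{2} \left(-1223783\right) = -1 - \frac{1223783}{2} = - \frac{1223785}{2} \approx -6.1189 \cdot 10^{5}$)
$b = -29752$ ($b = -1148245 + 1118493 = -29752$)
$p + b = - \frac{1223785}{2} - 29752 = - \frac{1283289}{2}$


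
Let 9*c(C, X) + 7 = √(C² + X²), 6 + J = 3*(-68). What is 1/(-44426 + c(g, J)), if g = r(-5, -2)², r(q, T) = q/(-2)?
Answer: -1476336/65588833289 - 60*√28249/852654832757 ≈ -2.2521e-5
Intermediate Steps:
J = -210 (J = -6 + 3*(-68) = -6 - 204 = -210)
r(q, T) = -q/2 (r(q, T) = q*(-½) = -q/2)
g = 25/4 (g = (-½*(-5))² = (5/2)² = 25/4 ≈ 6.2500)
c(C, X) = -7/9 + √(C² + X²)/9
1/(-44426 + c(g, J)) = 1/(-44426 + (-7/9 + √((25/4)² + (-210)²)/9)) = 1/(-44426 + (-7/9 + √(625/16 + 44100)/9)) = 1/(-44426 + (-7/9 + √(706225/16)/9)) = 1/(-44426 + (-7/9 + (5*√28249/4)/9)) = 1/(-44426 + (-7/9 + 5*√28249/36)) = 1/(-399841/9 + 5*√28249/36)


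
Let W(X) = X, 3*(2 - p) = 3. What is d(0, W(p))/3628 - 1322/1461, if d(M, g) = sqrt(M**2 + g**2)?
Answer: -4794755/5300508 ≈ -0.90458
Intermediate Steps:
p = 1 (p = 2 - 1/3*3 = 2 - 1 = 1)
d(0, W(p))/3628 - 1322/1461 = sqrt(0**2 + 1**2)/3628 - 1322/1461 = sqrt(0 + 1)*(1/3628) - 1322*1/1461 = sqrt(1)*(1/3628) - 1322/1461 = 1*(1/3628) - 1322/1461 = 1/3628 - 1322/1461 = -4794755/5300508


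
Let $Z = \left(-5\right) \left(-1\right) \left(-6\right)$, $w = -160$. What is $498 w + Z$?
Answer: $-79710$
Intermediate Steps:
$Z = -30$ ($Z = 5 \left(-6\right) = -30$)
$498 w + Z = 498 \left(-160\right) - 30 = -79680 - 30 = -79710$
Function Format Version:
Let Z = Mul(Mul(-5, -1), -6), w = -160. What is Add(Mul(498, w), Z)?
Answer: -79710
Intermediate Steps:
Z = -30 (Z = Mul(5, -6) = -30)
Add(Mul(498, w), Z) = Add(Mul(498, -160), -30) = Add(-79680, -30) = -79710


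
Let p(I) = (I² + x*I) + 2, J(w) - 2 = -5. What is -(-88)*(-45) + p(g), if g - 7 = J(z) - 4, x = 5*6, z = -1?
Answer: -3958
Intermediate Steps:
x = 30
J(w) = -3 (J(w) = 2 - 5 = -3)
g = 0 (g = 7 + (-3 - 4) = 7 - 7 = 0)
p(I) = 2 + I² + 30*I (p(I) = (I² + 30*I) + 2 = 2 + I² + 30*I)
-(-88)*(-45) + p(g) = -(-88)*(-45) + (2 + 0² + 30*0) = -88*45 + (2 + 0 + 0) = -3960 + 2 = -3958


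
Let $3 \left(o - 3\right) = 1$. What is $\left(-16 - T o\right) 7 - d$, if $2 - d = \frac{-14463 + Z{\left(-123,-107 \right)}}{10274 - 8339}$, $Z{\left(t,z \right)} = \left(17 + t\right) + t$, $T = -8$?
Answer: $\frac{125918}{1935} \approx 65.074$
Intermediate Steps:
$o = \frac{10}{3}$ ($o = 3 + \frac{1}{3} \cdot 1 = 3 + \frac{1}{3} = \frac{10}{3} \approx 3.3333$)
$Z{\left(t,z \right)} = 17 + 2 t$
$d = \frac{18562}{1935}$ ($d = 2 - \frac{-14463 + \left(17 + 2 \left(-123\right)\right)}{10274 - 8339} = 2 - \frac{-14463 + \left(17 - 246\right)}{1935} = 2 - \left(-14463 - 229\right) \frac{1}{1935} = 2 - \left(-14692\right) \frac{1}{1935} = 2 - - \frac{14692}{1935} = 2 + \frac{14692}{1935} = \frac{18562}{1935} \approx 9.5928$)
$\left(-16 - T o\right) 7 - d = \left(-16 - \left(-8\right) \frac{10}{3}\right) 7 - \frac{18562}{1935} = \left(-16 - - \frac{80}{3}\right) 7 - \frac{18562}{1935} = \left(-16 + \frac{80}{3}\right) 7 - \frac{18562}{1935} = \frac{32}{3} \cdot 7 - \frac{18562}{1935} = \frac{224}{3} - \frac{18562}{1935} = \frac{125918}{1935}$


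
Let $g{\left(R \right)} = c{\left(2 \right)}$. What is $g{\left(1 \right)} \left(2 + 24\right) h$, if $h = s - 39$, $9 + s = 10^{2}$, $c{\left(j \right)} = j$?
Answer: $2704$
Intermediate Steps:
$s = 91$ ($s = -9 + 10^{2} = -9 + 100 = 91$)
$g{\left(R \right)} = 2$
$h = 52$ ($h = 91 - 39 = 52$)
$g{\left(1 \right)} \left(2 + 24\right) h = 2 \left(2 + 24\right) 52 = 2 \cdot 26 \cdot 52 = 52 \cdot 52 = 2704$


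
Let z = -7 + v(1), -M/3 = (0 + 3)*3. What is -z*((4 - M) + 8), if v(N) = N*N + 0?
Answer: 234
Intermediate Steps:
M = -27 (M = -3*(0 + 3)*3 = -9*3 = -3*9 = -27)
v(N) = N² (v(N) = N² + 0 = N²)
z = -6 (z = -7 + 1² = -7 + 1 = -6)
-z*((4 - M) + 8) = -(-6)*((4 - 1*(-27)) + 8) = -(-6)*((4 + 27) + 8) = -(-6)*(31 + 8) = -(-6)*39 = -1*(-234) = 234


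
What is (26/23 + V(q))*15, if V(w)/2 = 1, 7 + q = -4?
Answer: 1080/23 ≈ 46.957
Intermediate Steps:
q = -11 (q = -7 - 4 = -11)
V(w) = 2 (V(w) = 2*1 = 2)
(26/23 + V(q))*15 = (26/23 + 2)*15 = (72/23)*15 = 1080/23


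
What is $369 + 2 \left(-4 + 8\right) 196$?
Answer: $1937$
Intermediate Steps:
$369 + 2 \left(-4 + 8\right) 196 = 369 + 2 \cdot 4 \cdot 196 = 369 + 8 \cdot 196 = 369 + 1568 = 1937$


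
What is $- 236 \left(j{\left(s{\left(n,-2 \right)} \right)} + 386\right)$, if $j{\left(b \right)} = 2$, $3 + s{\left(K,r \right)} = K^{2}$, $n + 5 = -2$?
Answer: $-91568$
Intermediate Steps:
$n = -7$ ($n = -5 - 2 = -7$)
$s{\left(K,r \right)} = -3 + K^{2}$
$- 236 \left(j{\left(s{\left(n,-2 \right)} \right)} + 386\right) = - 236 \left(2 + 386\right) = \left(-236\right) 388 = -91568$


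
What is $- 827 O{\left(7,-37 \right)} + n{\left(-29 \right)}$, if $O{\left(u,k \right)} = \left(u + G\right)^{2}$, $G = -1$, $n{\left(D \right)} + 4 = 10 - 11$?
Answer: $-29777$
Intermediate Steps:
$n{\left(D \right)} = -5$ ($n{\left(D \right)} = -4 + \left(10 - 11\right) = -4 - 1 = -5$)
$O{\left(u,k \right)} = \left(-1 + u\right)^{2}$ ($O{\left(u,k \right)} = \left(u - 1\right)^{2} = \left(-1 + u\right)^{2}$)
$- 827 O{\left(7,-37 \right)} + n{\left(-29 \right)} = - 827 \left(-1 + 7\right)^{2} - 5 = - 827 \cdot 6^{2} - 5 = \left(-827\right) 36 - 5 = -29772 - 5 = -29777$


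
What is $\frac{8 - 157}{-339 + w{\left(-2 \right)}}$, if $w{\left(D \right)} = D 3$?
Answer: $\frac{149}{345} \approx 0.43188$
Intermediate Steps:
$w{\left(D \right)} = 3 D$
$\frac{8 - 157}{-339 + w{\left(-2 \right)}} = \frac{8 - 157}{-339 + 3 \left(-2\right)} = - \frac{149}{-339 - 6} = - \frac{149}{-345} = \left(-149\right) \left(- \frac{1}{345}\right) = \frac{149}{345}$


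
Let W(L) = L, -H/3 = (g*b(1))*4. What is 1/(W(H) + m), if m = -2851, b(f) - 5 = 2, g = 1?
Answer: -1/2935 ≈ -0.00034072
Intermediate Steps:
b(f) = 7 (b(f) = 5 + 2 = 7)
H = -84 (H = -3*1*7*4 = -21*4 = -3*28 = -84)
1/(W(H) + m) = 1/(-84 - 2851) = 1/(-2935) = -1/2935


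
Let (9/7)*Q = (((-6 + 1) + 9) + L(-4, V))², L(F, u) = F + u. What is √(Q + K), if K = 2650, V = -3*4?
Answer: √2762 ≈ 52.555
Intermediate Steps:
V = -12
Q = 112 (Q = 7*(((-6 + 1) + 9) + (-4 - 12))²/9 = 7*((-5 + 9) - 16)²/9 = 7*(4 - 16)²/9 = (7/9)*(-12)² = (7/9)*144 = 112)
√(Q + K) = √(112 + 2650) = √2762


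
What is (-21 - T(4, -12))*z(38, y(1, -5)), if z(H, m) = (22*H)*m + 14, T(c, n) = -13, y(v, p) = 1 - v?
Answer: -112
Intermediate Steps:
z(H, m) = 14 + 22*H*m (z(H, m) = 22*H*m + 14 = 14 + 22*H*m)
(-21 - T(4, -12))*z(38, y(1, -5)) = (-21 - 1*(-13))*(14 + 22*38*(1 - 1*1)) = (-21 + 13)*(14 + 22*38*(1 - 1)) = -8*(14 + 22*38*0) = -8*(14 + 0) = -8*14 = -112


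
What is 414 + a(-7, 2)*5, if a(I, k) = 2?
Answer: 424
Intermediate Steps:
414 + a(-7, 2)*5 = 414 + 2*5 = 414 + 10 = 424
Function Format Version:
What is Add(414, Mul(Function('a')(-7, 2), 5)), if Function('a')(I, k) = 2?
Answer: 424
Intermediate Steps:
Add(414, Mul(Function('a')(-7, 2), 5)) = Add(414, Mul(2, 5)) = Add(414, 10) = 424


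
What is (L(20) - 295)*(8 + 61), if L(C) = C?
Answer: -18975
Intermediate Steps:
(L(20) - 295)*(8 + 61) = (20 - 295)*(8 + 61) = -275*69 = -18975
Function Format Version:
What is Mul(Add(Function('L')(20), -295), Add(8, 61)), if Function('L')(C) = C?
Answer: -18975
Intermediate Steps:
Mul(Add(Function('L')(20), -295), Add(8, 61)) = Mul(Add(20, -295), Add(8, 61)) = Mul(-275, 69) = -18975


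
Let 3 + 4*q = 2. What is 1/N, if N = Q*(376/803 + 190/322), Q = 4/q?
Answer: -129283/2189136 ≈ -0.059057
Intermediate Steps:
q = -¼ (q = -¾ + (¼)*2 = -¾ + ½ = -¼ ≈ -0.25000)
Q = -16 (Q = 4/(-¼) = 4*(-4) = -16)
N = -2189136/129283 (N = -16*(376/803 + 190/322) = -16*(376*(1/803) + 190*(1/322)) = -16*(376/803 + 95/161) = -16*136821/129283 = -2189136/129283 ≈ -16.933)
1/N = 1/(-2189136/129283) = -129283/2189136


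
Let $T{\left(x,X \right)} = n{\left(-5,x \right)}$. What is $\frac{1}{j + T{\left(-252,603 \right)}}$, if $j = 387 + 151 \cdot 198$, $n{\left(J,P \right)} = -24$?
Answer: $\frac{1}{30261} \approx 3.3046 \cdot 10^{-5}$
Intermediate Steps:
$T{\left(x,X \right)} = -24$
$j = 30285$ ($j = 387 + 29898 = 30285$)
$\frac{1}{j + T{\left(-252,603 \right)}} = \frac{1}{30285 - 24} = \frac{1}{30261}$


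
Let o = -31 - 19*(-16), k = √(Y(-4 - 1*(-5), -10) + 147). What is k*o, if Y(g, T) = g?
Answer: 546*√37 ≈ 3321.2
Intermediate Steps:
k = 2*√37 (k = √((-4 - 1*(-5)) + 147) = √((-4 + 5) + 147) = √(1 + 147) = √148 = 2*√37 ≈ 12.166)
o = 273 (o = -31 + 304 = 273)
k*o = (2*√37)*273 = 546*√37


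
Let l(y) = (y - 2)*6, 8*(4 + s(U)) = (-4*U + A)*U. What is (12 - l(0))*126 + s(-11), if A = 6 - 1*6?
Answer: 5919/2 ≈ 2959.5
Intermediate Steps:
A = 0 (A = 6 - 6 = 0)
s(U) = -4 - U²/2 (s(U) = -4 + ((-4*U + 0)*U)/8 = -4 + ((-4*U)*U)/8 = -4 + (-4*U²)/8 = -4 - U²/2)
l(y) = -12 + 6*y (l(y) = (-2 + y)*6 = -12 + 6*y)
(12 - l(0))*126 + s(-11) = (12 - (-12 + 6*0))*126 + (-4 - ½*(-11)²) = (12 - (-12 + 0))*126 + (-4 - ½*121) = (12 - 1*(-12))*126 + (-4 - 121/2) = (12 + 12)*126 - 129/2 = 24*126 - 129/2 = 3024 - 129/2 = 5919/2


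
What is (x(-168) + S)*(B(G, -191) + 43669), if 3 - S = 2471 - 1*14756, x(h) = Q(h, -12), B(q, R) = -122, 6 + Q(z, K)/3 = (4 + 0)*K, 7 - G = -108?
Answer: 528050922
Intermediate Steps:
G = 115 (G = 7 - 1*(-108) = 7 + 108 = 115)
Q(z, K) = -18 + 12*K (Q(z, K) = -18 + 3*((4 + 0)*K) = -18 + 3*(4*K) = -18 + 12*K)
x(h) = -162 (x(h) = -18 + 12*(-12) = -18 - 144 = -162)
S = 12288 (S = 3 - (2471 - 1*14756) = 3 - (2471 - 14756) = 3 - 1*(-12285) = 3 + 12285 = 12288)
(x(-168) + S)*(B(G, -191) + 43669) = (-162 + 12288)*(-122 + 43669) = 12126*43547 = 528050922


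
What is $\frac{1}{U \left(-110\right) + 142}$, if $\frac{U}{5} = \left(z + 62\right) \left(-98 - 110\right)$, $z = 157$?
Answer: $\frac{1}{25053742} \approx 3.9914 \cdot 10^{-8}$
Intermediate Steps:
$U = -227760$ ($U = 5 \left(157 + 62\right) \left(-98 - 110\right) = 5 \cdot 219 \left(-208\right) = 5 \left(-45552\right) = -227760$)
$\frac{1}{U \left(-110\right) + 142} = \frac{1}{\left(-227760\right) \left(-110\right) + 142} = \frac{1}{25053600 + 142} = \frac{1}{25053742}$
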